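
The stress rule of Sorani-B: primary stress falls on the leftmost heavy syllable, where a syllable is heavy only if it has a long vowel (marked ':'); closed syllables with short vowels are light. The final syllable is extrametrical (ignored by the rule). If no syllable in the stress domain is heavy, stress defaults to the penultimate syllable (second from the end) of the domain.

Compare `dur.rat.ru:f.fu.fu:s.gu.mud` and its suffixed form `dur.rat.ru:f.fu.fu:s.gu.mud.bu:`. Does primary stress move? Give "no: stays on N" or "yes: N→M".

Base `dur.rat.ru:f.fu.fu:s.gu.mud` (7 syllables):
  The final syllable (7, mud) is extrametrical; the stress domain is syllables 1–6.
  Weights: 1 dur L, 2 rat L, 3 ru:f H, 4 fu L, 5 fu:s H, 6 gu L.
  Heavy syllables in the domain: 3, 5. The leftmost is syllable 3 (ru:f).
  → primary stress on syllable 3.
Suffixed `dur.rat.ru:f.fu.fu:s.gu.mud.bu:` (8 syllables):
  The final syllable (8, bu:) is extrametrical; the stress domain is syllables 1–7.
  Weights: 1 dur L, 2 rat L, 3 ru:f H, 4 fu L, 5 fu:s H, 6 gu L, 7 mud L.
  Heavy syllables in the domain: 3, 5. The leftmost is syllable 3 (ru:f).
  → primary stress on syllable 3.

no: stays on 3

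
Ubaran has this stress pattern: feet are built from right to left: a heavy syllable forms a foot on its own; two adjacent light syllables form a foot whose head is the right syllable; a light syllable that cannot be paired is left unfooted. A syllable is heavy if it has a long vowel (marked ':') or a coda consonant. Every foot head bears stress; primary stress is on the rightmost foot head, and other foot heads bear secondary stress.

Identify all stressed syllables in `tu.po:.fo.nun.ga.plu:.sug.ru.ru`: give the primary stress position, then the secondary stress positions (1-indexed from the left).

Weights: 1 tu L, 2 po: H, 3 fo L, 4 nun H, 5 ga L, 6 plu: H, 7 sug H, 8 ru L, 9 ru L.
Parse right to left (heavy = foot alone; LL = one foot; stranded L unfooted): tu (ˈpo:) fo (ˈnun) ga (ˈplu:) (ˈsug) (ru.ˈru).
Foot heads: 2, 4, 6, 7, 9.
Primary stress on the rightmost head = syllable 9.
Secondary stress on 2, 4, 6, 7: tu.ˌpo:.fo.ˌnun.ga.ˌplu:.ˌsug.ru.ˈru.

primary 9, secondary 2, 4, 6, 7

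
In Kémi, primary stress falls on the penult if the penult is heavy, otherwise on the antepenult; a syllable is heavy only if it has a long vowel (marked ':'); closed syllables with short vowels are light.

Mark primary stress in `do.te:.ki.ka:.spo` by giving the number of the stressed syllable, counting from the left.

Weights: 3 ki L, 4 ka: H, 5 spo L.
The penult (syllable 4, ka:) is heavy, so it takes stress.
Primary stress: syllable 4 → do.te:.ki.ˈka:.spo.

4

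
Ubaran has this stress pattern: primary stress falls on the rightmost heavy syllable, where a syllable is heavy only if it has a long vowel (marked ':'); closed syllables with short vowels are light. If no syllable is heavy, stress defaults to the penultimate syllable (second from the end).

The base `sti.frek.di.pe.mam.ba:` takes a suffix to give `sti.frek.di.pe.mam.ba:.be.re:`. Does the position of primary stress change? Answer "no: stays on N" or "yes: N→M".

yes: 6→8

Base `sti.frek.di.pe.mam.ba:` (6 syllables):
  Weights: 1 sti L, 2 frek L, 3 di L, 4 pe L, 5 mam L, 6 ba: H.
  Heavy syllables in the domain: 6. The rightmost is syllable 6 (ba:).
  → primary stress on syllable 6.
Suffixed `sti.frek.di.pe.mam.ba:.be.re:` (8 syllables):
  Weights: 1 sti L, 2 frek L, 3 di L, 4 pe L, 5 mam L, 6 ba: H, 7 be L, 8 re: H.
  Heavy syllables in the domain: 6, 8. The rightmost is syllable 8 (re:).
  → primary stress on syllable 8.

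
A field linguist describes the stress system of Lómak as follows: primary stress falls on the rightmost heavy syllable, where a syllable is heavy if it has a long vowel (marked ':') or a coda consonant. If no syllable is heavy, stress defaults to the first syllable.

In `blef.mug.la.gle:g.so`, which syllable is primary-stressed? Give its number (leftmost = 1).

Weights: 1 blef H, 2 mug H, 3 la L, 4 gle:g H, 5 so L.
Heavy syllables in the domain: 1, 2, 4. The rightmost is syllable 4 (gle:g).
Primary stress: syllable 4 → blef.mug.la.ˈgle:g.so.

4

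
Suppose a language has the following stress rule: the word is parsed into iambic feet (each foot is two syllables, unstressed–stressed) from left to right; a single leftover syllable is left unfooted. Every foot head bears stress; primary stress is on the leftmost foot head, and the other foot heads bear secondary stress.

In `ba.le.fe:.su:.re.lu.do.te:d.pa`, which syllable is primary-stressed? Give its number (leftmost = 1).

Parse left to right into iambic (σˈσ) feet: (ba.ˈle) (fe:.ˈsu:) (re.ˈlu) (do.ˈte:d) pa. Syllable 9 is left unfooted.
Foot heads (stressed positions): 2, 4, 6, 8.
End Rule Leftmost: primary stress on the leftmost head = syllable 2.
Primary stress: syllable 2 → ba.ˈle.fe:.su:.re.lu.do.te:d.pa.

2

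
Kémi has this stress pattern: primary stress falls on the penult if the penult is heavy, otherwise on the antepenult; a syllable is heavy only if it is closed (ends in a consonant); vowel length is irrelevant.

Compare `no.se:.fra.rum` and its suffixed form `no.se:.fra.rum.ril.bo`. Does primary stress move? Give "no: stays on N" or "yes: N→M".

yes: 2→5

Base `no.se:.fra.rum` (4 syllables):
  Weights: 2 se: L, 3 fra L, 4 rum H.
  The penult (syllable 3, fra) is light, so stress falls on the antepenult (syllable 2, se:).
  → primary stress on syllable 2.
Suffixed `no.se:.fra.rum.ril.bo` (6 syllables):
  Weights: 4 rum H, 5 ril H, 6 bo L.
  The penult (syllable 5, ril) is heavy, so it takes stress.
  → primary stress on syllable 5.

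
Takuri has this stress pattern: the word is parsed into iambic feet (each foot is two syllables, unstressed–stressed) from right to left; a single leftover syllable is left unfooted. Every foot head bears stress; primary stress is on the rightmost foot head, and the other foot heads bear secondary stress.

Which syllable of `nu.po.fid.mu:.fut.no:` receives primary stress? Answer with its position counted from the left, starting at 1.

Parse right to left into iambic (σˈσ) feet: (nu.ˈpo) (fid.ˈmu:) (fut.ˈno:).
Foot heads (stressed positions): 2, 4, 6.
End Rule Rightmost: primary stress on the rightmost head = syllable 6.
Primary stress: syllable 6 → nu.po.fid.mu:.fut.ˈno:.

6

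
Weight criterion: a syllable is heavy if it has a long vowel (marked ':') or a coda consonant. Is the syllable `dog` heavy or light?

`dog`: short vowel, closed (coda /g/). Closed → heavy.

heavy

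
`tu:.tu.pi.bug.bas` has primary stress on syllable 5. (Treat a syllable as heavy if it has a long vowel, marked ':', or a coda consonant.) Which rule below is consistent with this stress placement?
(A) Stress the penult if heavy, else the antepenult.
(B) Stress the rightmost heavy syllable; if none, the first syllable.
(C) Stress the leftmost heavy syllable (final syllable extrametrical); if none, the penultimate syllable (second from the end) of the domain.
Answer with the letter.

B

Rule A → syllable 4 (observed: 5).
Rule B → syllable 5 ✓.
Rule C → syllable 1 (observed: 5).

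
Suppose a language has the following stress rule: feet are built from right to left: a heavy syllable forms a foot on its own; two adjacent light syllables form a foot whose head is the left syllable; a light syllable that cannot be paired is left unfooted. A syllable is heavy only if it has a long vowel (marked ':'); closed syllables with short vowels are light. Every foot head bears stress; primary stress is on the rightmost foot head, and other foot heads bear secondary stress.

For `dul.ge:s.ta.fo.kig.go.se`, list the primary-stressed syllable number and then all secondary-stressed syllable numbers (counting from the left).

Weights: 1 dul L, 2 ge:s H, 3 ta L, 4 fo L, 5 kig L, 6 go L, 7 se L.
Parse right to left (heavy = foot alone; LL = one foot; stranded L unfooted): dul (ˈge:s) ta (ˈfo.kig) (ˈgo.se).
Foot heads: 2, 4, 6.
Primary stress on the rightmost head = syllable 6.
Secondary stress on 2, 4: dul.ˌge:s.ta.ˌfo.kig.ˈgo.se.

primary 6, secondary 2, 4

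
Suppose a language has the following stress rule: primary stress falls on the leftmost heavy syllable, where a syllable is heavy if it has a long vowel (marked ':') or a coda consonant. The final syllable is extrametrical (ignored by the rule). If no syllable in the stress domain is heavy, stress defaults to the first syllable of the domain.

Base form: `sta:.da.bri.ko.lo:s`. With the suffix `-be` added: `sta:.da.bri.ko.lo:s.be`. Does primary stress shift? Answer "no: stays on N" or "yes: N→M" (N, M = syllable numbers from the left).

no: stays on 1

Base `sta:.da.bri.ko.lo:s` (5 syllables):
  The final syllable (5, lo:s) is extrametrical; the stress domain is syllables 1–4.
  Weights: 1 sta: H, 2 da L, 3 bri L, 4 ko L.
  Heavy syllables in the domain: 1. The leftmost is syllable 1 (sta:).
  → primary stress on syllable 1.
Suffixed `sta:.da.bri.ko.lo:s.be` (6 syllables):
  The final syllable (6, be) is extrametrical; the stress domain is syllables 1–5.
  Weights: 1 sta: H, 2 da L, 3 bri L, 4 ko L, 5 lo:s H.
  Heavy syllables in the domain: 1, 5. The leftmost is syllable 1 (sta:).
  → primary stress on syllable 1.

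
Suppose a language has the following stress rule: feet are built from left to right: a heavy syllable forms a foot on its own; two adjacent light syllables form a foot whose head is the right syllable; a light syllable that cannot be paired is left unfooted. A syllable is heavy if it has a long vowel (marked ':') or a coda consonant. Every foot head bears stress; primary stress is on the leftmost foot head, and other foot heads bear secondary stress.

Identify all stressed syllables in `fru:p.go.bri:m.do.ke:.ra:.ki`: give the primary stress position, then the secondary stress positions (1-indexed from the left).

Weights: 1 fru:p H, 2 go L, 3 bri:m H, 4 do L, 5 ke: H, 6 ra: H, 7 ki L.
Parse left to right (heavy = foot alone; LL = one foot; stranded L unfooted): (ˈfru:p) go (ˈbri:m) do (ˈke:) (ˈra:) ki.
Foot heads: 1, 3, 5, 6.
Primary stress on the leftmost head = syllable 1.
Secondary stress on 3, 5, 6: ˈfru:p.go.ˌbri:m.do.ˌke:.ˌra:.ki.

primary 1, secondary 3, 5, 6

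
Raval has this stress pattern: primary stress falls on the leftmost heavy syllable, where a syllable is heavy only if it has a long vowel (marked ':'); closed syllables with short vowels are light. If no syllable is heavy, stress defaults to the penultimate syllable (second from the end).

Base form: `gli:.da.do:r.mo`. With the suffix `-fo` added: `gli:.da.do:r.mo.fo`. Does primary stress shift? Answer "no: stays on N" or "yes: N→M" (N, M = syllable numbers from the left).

no: stays on 1

Base `gli:.da.do:r.mo` (4 syllables):
  Weights: 1 gli: H, 2 da L, 3 do:r H, 4 mo L.
  Heavy syllables in the domain: 1, 3. The leftmost is syllable 1 (gli:).
  → primary stress on syllable 1.
Suffixed `gli:.da.do:r.mo.fo` (5 syllables):
  Weights: 1 gli: H, 2 da L, 3 do:r H, 4 mo L, 5 fo L.
  Heavy syllables in the domain: 1, 3. The leftmost is syllable 1 (gli:).
  → primary stress on syllable 1.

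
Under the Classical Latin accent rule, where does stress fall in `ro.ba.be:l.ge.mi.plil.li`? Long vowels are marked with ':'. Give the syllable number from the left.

6

Classical Latin: stress the penult if heavy (long vowel or closed), else the antepenult.
Weights: 5 mi L, 6 plil H, 7 li L.
The penult (syllable 6, plil) is heavy, so it takes stress.
Stress on syllable 6: ro.ba.be:l.ge.mi.ˈplil.li.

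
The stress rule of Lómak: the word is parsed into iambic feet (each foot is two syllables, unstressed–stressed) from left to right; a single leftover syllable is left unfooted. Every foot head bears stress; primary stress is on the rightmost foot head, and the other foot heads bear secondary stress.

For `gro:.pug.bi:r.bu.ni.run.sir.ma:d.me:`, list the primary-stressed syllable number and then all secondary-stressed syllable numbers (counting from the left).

Parse left to right into iambic (σˈσ) feet: (gro:.ˈpug) (bi:r.ˈbu) (ni.ˈrun) (sir.ˈma:d) me:. Syllable 9 is left unfooted.
Foot heads (stressed positions): 2, 4, 6, 8.
End Rule Rightmost: primary stress on the rightmost head = syllable 8.
Secondary stress on 2, 4, 6: gro:.ˌpug.bi:r.ˌbu.ni.ˌrun.sir.ˈma:d.me:.

primary 8, secondary 2, 4, 6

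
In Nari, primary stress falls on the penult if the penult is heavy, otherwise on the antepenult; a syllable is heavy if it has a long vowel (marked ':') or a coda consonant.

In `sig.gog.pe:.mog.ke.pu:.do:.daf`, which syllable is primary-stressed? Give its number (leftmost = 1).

7

Weights: 6 pu: H, 7 do: H, 8 daf H.
The penult (syllable 7, do:) is heavy, so it takes stress.
Primary stress: syllable 7 → sig.gog.pe:.mog.ke.pu:.ˈdo:.daf.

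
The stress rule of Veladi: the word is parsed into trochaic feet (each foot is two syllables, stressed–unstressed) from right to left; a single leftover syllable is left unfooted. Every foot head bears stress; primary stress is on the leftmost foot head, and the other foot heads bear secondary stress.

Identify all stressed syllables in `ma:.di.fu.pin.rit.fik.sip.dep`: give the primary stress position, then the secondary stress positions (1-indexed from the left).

Parse right to left into trochaic (ˈσσ) feet: (ˈma:.di) (ˈfu.pin) (ˈrit.fik) (ˈsip.dep).
Foot heads (stressed positions): 1, 3, 5, 7.
End Rule Leftmost: primary stress on the leftmost head = syllable 1.
Secondary stress on 3, 5, 7: ˈma:.di.ˌfu.pin.ˌrit.fik.ˌsip.dep.

primary 1, secondary 3, 5, 7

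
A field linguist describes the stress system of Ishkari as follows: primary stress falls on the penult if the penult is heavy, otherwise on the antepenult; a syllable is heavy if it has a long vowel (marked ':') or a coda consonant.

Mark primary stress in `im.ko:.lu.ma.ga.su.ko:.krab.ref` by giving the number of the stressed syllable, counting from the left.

8

Weights: 7 ko: H, 8 krab H, 9 ref H.
The penult (syllable 8, krab) is heavy, so it takes stress.
Primary stress: syllable 8 → im.ko:.lu.ma.ga.su.ko:.ˈkrab.ref.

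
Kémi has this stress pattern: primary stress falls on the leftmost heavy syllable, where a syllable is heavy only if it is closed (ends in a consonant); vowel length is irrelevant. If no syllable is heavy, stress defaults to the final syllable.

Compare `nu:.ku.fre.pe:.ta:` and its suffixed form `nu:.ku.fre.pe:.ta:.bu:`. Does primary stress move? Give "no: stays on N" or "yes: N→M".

yes: 5→6

Base `nu:.ku.fre.pe:.ta:` (5 syllables):
  Weights: 1 nu: L, 2 ku L, 3 fre L, 4 pe: L, 5 ta: L.
  No heavy syllable in the domain; default to the final syllable = syllable 5.
  → primary stress on syllable 5.
Suffixed `nu:.ku.fre.pe:.ta:.bu:` (6 syllables):
  Weights: 1 nu: L, 2 ku L, 3 fre L, 4 pe: L, 5 ta: L, 6 bu: L.
  No heavy syllable in the domain; default to the final syllable = syllable 6.
  → primary stress on syllable 6.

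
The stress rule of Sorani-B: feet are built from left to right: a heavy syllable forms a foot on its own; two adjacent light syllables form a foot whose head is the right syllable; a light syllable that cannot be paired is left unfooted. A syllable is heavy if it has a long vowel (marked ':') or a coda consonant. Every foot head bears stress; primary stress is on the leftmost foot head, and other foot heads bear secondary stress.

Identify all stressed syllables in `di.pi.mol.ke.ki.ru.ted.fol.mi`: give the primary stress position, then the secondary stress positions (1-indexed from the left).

Weights: 1 di L, 2 pi L, 3 mol H, 4 ke L, 5 ki L, 6 ru L, 7 ted H, 8 fol H, 9 mi L.
Parse left to right (heavy = foot alone; LL = one foot; stranded L unfooted): (di.ˈpi) (ˈmol) (ke.ˈki) ru (ˈted) (ˈfol) mi.
Foot heads: 2, 3, 5, 7, 8.
Primary stress on the leftmost head = syllable 2.
Secondary stress on 3, 5, 7, 8: di.ˈpi.ˌmol.ke.ˌki.ru.ˌted.ˌfol.mi.

primary 2, secondary 3, 5, 7, 8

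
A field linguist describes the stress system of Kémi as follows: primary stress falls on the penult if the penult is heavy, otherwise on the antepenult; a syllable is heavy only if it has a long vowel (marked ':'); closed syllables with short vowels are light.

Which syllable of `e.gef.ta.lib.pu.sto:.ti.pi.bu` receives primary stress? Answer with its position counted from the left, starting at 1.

Weights: 7 ti L, 8 pi L, 9 bu L.
The penult (syllable 8, pi) is light, so stress falls on the antepenult (syllable 7, ti).
Primary stress: syllable 7 → e.gef.ta.lib.pu.sto:.ˈti.pi.bu.

7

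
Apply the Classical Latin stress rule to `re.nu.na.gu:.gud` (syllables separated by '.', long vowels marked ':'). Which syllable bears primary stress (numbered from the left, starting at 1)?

4

Classical Latin: stress the penult if heavy (long vowel or closed), else the antepenult.
Weights: 3 na L, 4 gu: H, 5 gud H.
The penult (syllable 4, gu:) is heavy, so it takes stress.
Stress on syllable 4: re.nu.na.ˈgu:.gud.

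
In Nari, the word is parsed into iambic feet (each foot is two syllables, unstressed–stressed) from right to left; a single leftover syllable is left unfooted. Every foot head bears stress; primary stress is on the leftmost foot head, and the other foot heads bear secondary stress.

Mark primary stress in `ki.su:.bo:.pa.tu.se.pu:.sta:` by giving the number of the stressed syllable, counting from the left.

Parse right to left into iambic (σˈσ) feet: (ki.ˈsu:) (bo:.ˈpa) (tu.ˈse) (pu:.ˈsta:).
Foot heads (stressed positions): 2, 4, 6, 8.
End Rule Leftmost: primary stress on the leftmost head = syllable 2.
Primary stress: syllable 2 → ki.ˈsu:.bo:.pa.tu.se.pu:.sta:.

2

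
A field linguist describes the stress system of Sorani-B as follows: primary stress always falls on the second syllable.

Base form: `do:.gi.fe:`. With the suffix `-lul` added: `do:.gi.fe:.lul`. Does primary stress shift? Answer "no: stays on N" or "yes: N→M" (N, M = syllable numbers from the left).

no: stays on 2

Base `do:.gi.fe:` (3 syllables):
  The word has 3 syllables; the second syllable is syllable 2 (gi).
  → primary stress on syllable 2.
Suffixed `do:.gi.fe:.lul` (4 syllables):
  The word has 4 syllables; the second syllable is syllable 2 (gi).
  → primary stress on syllable 2.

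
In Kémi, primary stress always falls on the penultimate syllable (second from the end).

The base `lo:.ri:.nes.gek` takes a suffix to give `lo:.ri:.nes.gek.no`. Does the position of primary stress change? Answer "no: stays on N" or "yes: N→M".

Base `lo:.ri:.nes.gek` (4 syllables):
  The word has 4 syllables; the penultimate syllable (second from the end) is syllable 3 (nes).
  → primary stress on syllable 3.
Suffixed `lo:.ri:.nes.gek.no` (5 syllables):
  The word has 5 syllables; the penultimate syllable (second from the end) is syllable 4 (gek).
  → primary stress on syllable 4.

yes: 3→4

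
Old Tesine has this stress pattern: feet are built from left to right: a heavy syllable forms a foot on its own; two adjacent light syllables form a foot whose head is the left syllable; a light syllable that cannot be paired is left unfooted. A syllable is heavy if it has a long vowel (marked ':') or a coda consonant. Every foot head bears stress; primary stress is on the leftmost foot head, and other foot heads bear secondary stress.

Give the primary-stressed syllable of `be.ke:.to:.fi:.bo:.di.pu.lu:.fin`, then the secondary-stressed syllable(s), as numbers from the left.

primary 2, secondary 3, 4, 5, 6, 8, 9

Weights: 1 be L, 2 ke: H, 3 to: H, 4 fi: H, 5 bo: H, 6 di L, 7 pu L, 8 lu: H, 9 fin H.
Parse left to right (heavy = foot alone; LL = one foot; stranded L unfooted): be (ˈke:) (ˈto:) (ˈfi:) (ˈbo:) (ˈdi.pu) (ˈlu:) (ˈfin).
Foot heads: 2, 3, 4, 5, 6, 8, 9.
Primary stress on the leftmost head = syllable 2.
Secondary stress on 3, 4, 5, 6, 8, 9: be.ˈke:.ˌto:.ˌfi:.ˌbo:.ˌdi.pu.ˌlu:.ˌfin.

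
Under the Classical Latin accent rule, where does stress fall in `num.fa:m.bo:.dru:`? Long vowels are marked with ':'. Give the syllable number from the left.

Classical Latin: stress the penult if heavy (long vowel or closed), else the antepenult.
Weights: 2 fa:m H, 3 bo: H, 4 dru: H.
The penult (syllable 3, bo:) is heavy, so it takes stress.
Stress on syllable 3: num.fa:m.ˈbo:.dru:.

3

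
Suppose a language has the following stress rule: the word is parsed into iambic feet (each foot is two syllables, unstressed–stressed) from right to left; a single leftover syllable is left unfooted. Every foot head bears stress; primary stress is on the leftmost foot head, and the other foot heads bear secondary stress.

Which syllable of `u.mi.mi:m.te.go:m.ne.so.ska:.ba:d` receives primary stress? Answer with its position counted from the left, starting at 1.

Parse right to left into iambic (σˈσ) feet: u (mi.ˈmi:m) (te.ˈgo:m) (ne.ˈso) (ska:.ˈba:d). Syllable 1 is left unfooted.
Foot heads (stressed positions): 3, 5, 7, 9.
End Rule Leftmost: primary stress on the leftmost head = syllable 3.
Primary stress: syllable 3 → u.mi.ˈmi:m.te.go:m.ne.so.ska:.ba:d.

3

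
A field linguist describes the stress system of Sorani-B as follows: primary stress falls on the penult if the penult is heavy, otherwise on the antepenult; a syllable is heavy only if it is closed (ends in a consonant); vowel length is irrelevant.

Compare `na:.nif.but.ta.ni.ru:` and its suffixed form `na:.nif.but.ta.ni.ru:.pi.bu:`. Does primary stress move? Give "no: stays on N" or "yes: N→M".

Base `na:.nif.but.ta.ni.ru:` (6 syllables):
  Weights: 4 ta L, 5 ni L, 6 ru: L.
  The penult (syllable 5, ni) is light, so stress falls on the antepenult (syllable 4, ta).
  → primary stress on syllable 4.
Suffixed `na:.nif.but.ta.ni.ru:.pi.bu:` (8 syllables):
  Weights: 6 ru: L, 7 pi L, 8 bu: L.
  The penult (syllable 7, pi) is light, so stress falls on the antepenult (syllable 6, ru:).
  → primary stress on syllable 6.

yes: 4→6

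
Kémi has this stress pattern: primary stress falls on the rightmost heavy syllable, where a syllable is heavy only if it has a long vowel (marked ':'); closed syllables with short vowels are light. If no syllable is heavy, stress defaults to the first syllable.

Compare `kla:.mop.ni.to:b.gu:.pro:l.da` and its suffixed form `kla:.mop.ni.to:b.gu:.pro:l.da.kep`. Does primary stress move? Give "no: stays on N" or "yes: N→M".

Base `kla:.mop.ni.to:b.gu:.pro:l.da` (7 syllables):
  Weights: 1 kla: H, 2 mop L, 3 ni L, 4 to:b H, 5 gu: H, 6 pro:l H, 7 da L.
  Heavy syllables in the domain: 1, 4, 5, 6. The rightmost is syllable 6 (pro:l).
  → primary stress on syllable 6.
Suffixed `kla:.mop.ni.to:b.gu:.pro:l.da.kep` (8 syllables):
  Weights: 1 kla: H, 2 mop L, 3 ni L, 4 to:b H, 5 gu: H, 6 pro:l H, 7 da L, 8 kep L.
  Heavy syllables in the domain: 1, 4, 5, 6. The rightmost is syllable 6 (pro:l).
  → primary stress on syllable 6.

no: stays on 6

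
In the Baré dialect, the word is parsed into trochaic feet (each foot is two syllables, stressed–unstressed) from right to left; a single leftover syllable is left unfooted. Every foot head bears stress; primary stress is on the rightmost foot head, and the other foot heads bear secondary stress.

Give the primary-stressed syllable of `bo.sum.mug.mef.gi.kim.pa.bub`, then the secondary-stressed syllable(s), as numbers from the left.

Parse right to left into trochaic (ˈσσ) feet: (ˈbo.sum) (ˈmug.mef) (ˈgi.kim) (ˈpa.bub).
Foot heads (stressed positions): 1, 3, 5, 7.
End Rule Rightmost: primary stress on the rightmost head = syllable 7.
Secondary stress on 1, 3, 5: ˌbo.sum.ˌmug.mef.ˌgi.kim.ˈpa.bub.

primary 7, secondary 1, 3, 5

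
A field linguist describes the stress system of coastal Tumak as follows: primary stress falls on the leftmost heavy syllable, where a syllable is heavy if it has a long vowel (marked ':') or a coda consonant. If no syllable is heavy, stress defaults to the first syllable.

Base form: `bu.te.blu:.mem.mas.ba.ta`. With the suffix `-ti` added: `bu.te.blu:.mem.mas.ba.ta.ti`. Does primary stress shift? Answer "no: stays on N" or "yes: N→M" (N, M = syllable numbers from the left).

Base `bu.te.blu:.mem.mas.ba.ta` (7 syllables):
  Weights: 1 bu L, 2 te L, 3 blu: H, 4 mem H, 5 mas H, 6 ba L, 7 ta L.
  Heavy syllables in the domain: 3, 4, 5. The leftmost is syllable 3 (blu:).
  → primary stress on syllable 3.
Suffixed `bu.te.blu:.mem.mas.ba.ta.ti` (8 syllables):
  Weights: 1 bu L, 2 te L, 3 blu: H, 4 mem H, 5 mas H, 6 ba L, 7 ta L, 8 ti L.
  Heavy syllables in the domain: 3, 4, 5. The leftmost is syllable 3 (blu:).
  → primary stress on syllable 3.

no: stays on 3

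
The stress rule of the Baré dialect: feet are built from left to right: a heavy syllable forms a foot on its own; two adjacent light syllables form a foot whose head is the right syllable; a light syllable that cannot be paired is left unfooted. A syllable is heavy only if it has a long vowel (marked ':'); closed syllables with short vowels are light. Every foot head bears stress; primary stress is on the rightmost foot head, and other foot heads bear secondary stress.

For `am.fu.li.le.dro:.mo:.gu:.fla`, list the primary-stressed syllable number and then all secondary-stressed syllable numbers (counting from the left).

Weights: 1 am L, 2 fu L, 3 li L, 4 le L, 5 dro: H, 6 mo: H, 7 gu: H, 8 fla L.
Parse left to right (heavy = foot alone; LL = one foot; stranded L unfooted): (am.ˈfu) (li.ˈle) (ˈdro:) (ˈmo:) (ˈgu:) fla.
Foot heads: 2, 4, 5, 6, 7.
Primary stress on the rightmost head = syllable 7.
Secondary stress on 2, 4, 5, 6: am.ˌfu.li.ˌle.ˌdro:.ˌmo:.ˈgu:.fla.

primary 7, secondary 2, 4, 5, 6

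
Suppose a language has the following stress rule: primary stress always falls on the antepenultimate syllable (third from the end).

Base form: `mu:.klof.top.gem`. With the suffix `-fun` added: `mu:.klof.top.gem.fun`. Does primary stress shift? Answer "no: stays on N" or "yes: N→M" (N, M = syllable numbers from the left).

Base `mu:.klof.top.gem` (4 syllables):
  The word has 4 syllables; the antepenultimate syllable (third from the end) is syllable 2 (klof).
  → primary stress on syllable 2.
Suffixed `mu:.klof.top.gem.fun` (5 syllables):
  The word has 5 syllables; the antepenultimate syllable (third from the end) is syllable 3 (top).
  → primary stress on syllable 3.

yes: 2→3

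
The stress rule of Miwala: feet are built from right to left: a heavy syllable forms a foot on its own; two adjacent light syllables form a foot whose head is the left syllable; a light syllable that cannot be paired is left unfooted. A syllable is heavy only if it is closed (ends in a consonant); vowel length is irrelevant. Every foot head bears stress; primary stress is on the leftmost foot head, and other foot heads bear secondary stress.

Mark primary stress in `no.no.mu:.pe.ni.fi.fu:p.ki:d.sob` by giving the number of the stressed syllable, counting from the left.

1

Weights: 1 no L, 2 no L, 3 mu: L, 4 pe L, 5 ni L, 6 fi L, 7 fu:p H, 8 ki:d H, 9 sob H.
Parse right to left (heavy = foot alone; LL = one foot; stranded L unfooted): (ˈno.no) (ˈmu:.pe) (ˈni.fi) (ˈfu:p) (ˈki:d) (ˈsob).
Foot heads: 1, 3, 5, 7, 8, 9.
Primary stress on the leftmost head = syllable 1.
Primary stress: syllable 1 → ˈno.no.mu:.pe.ni.fi.fu:p.ki:d.sob.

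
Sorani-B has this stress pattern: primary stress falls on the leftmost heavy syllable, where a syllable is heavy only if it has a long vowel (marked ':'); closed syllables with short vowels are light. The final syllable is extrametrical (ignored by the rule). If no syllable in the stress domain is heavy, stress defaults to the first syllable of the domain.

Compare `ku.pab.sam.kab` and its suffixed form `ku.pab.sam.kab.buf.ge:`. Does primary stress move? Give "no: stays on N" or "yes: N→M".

no: stays on 1

Base `ku.pab.sam.kab` (4 syllables):
  The final syllable (4, kab) is extrametrical; the stress domain is syllables 1–3.
  Weights: 1 ku L, 2 pab L, 3 sam L.
  No heavy syllable in the domain; default to the first syllable of the domain = syllable 1.
  → primary stress on syllable 1.
Suffixed `ku.pab.sam.kab.buf.ge:` (6 syllables):
  The final syllable (6, ge:) is extrametrical; the stress domain is syllables 1–5.
  Weights: 1 ku L, 2 pab L, 3 sam L, 4 kab L, 5 buf L.
  No heavy syllable in the domain; default to the first syllable of the domain = syllable 1.
  → primary stress on syllable 1.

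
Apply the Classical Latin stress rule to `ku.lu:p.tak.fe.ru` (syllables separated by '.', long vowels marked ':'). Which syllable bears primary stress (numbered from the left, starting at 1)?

3

Classical Latin: stress the penult if heavy (long vowel or closed), else the antepenult.
Weights: 3 tak H, 4 fe L, 5 ru L.
The penult (syllable 4, fe) is light, so stress falls on the antepenult (syllable 3, tak).
Stress on syllable 3: ku.lu:p.ˈtak.fe.ru.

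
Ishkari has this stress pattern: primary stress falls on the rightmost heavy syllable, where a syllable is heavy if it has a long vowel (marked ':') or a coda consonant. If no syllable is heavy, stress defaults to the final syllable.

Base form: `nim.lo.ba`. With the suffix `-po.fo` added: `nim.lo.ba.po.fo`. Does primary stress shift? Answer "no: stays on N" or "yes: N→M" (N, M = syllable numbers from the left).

no: stays on 1

Base `nim.lo.ba` (3 syllables):
  Weights: 1 nim H, 2 lo L, 3 ba L.
  Heavy syllables in the domain: 1. The rightmost is syllable 1 (nim).
  → primary stress on syllable 1.
Suffixed `nim.lo.ba.po.fo` (5 syllables):
  Weights: 1 nim H, 2 lo L, 3 ba L, 4 po L, 5 fo L.
  Heavy syllables in the domain: 1. The rightmost is syllable 1 (nim).
  → primary stress on syllable 1.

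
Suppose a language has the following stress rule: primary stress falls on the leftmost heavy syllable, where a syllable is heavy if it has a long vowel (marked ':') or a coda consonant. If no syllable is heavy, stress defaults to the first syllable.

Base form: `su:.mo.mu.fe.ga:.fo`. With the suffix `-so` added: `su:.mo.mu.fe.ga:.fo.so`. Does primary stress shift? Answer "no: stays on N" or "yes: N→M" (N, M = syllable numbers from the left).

Base `su:.mo.mu.fe.ga:.fo` (6 syllables):
  Weights: 1 su: H, 2 mo L, 3 mu L, 4 fe L, 5 ga: H, 6 fo L.
  Heavy syllables in the domain: 1, 5. The leftmost is syllable 1 (su:).
  → primary stress on syllable 1.
Suffixed `su:.mo.mu.fe.ga:.fo.so` (7 syllables):
  Weights: 1 su: H, 2 mo L, 3 mu L, 4 fe L, 5 ga: H, 6 fo L, 7 so L.
  Heavy syllables in the domain: 1, 5. The leftmost is syllable 1 (su:).
  → primary stress on syllable 1.

no: stays on 1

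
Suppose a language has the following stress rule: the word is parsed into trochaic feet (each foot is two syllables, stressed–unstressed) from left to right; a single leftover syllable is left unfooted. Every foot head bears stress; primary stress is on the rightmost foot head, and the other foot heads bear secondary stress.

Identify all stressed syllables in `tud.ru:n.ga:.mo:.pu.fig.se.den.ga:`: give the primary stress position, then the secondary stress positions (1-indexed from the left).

primary 7, secondary 1, 3, 5

Parse left to right into trochaic (ˈσσ) feet: (ˈtud.ru:n) (ˈga:.mo:) (ˈpu.fig) (ˈse.den) ga:. Syllable 9 is left unfooted.
Foot heads (stressed positions): 1, 3, 5, 7.
End Rule Rightmost: primary stress on the rightmost head = syllable 7.
Secondary stress on 1, 3, 5: ˌtud.ru:n.ˌga:.mo:.ˌpu.fig.ˈse.den.ga:.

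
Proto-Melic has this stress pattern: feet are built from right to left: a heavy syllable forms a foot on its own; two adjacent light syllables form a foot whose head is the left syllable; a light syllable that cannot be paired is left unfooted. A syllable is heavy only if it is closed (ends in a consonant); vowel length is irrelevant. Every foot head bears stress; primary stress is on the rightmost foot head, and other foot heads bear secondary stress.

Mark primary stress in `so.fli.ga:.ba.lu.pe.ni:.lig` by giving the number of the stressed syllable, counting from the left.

8

Weights: 1 so L, 2 fli L, 3 ga: L, 4 ba L, 5 lu L, 6 pe L, 7 ni: L, 8 lig H.
Parse right to left (heavy = foot alone; LL = one foot; stranded L unfooted): so (ˈfli.ga:) (ˈba.lu) (ˈpe.ni:) (ˈlig).
Foot heads: 2, 4, 6, 8.
Primary stress on the rightmost head = syllable 8.
Primary stress: syllable 8 → so.fli.ga:.ba.lu.pe.ni:.ˈlig.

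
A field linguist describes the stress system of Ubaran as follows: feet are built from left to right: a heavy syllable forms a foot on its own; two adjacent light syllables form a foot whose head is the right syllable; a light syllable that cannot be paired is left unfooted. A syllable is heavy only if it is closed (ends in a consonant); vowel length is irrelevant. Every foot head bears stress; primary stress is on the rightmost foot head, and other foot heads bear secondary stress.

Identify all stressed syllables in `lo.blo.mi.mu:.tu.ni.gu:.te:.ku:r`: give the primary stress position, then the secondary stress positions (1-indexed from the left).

primary 9, secondary 2, 4, 6, 8

Weights: 1 lo L, 2 blo L, 3 mi L, 4 mu: L, 5 tu L, 6 ni L, 7 gu: L, 8 te: L, 9 ku:r H.
Parse left to right (heavy = foot alone; LL = one foot; stranded L unfooted): (lo.ˈblo) (mi.ˈmu:) (tu.ˈni) (gu:.ˈte:) (ˈku:r).
Foot heads: 2, 4, 6, 8, 9.
Primary stress on the rightmost head = syllable 9.
Secondary stress on 2, 4, 6, 8: lo.ˌblo.mi.ˌmu:.tu.ˌni.gu:.ˌte:.ˈku:r.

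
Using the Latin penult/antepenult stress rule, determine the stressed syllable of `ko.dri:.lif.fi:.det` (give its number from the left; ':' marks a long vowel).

4

Classical Latin: stress the penult if heavy (long vowel or closed), else the antepenult.
Weights: 3 lif H, 4 fi: H, 5 det H.
The penult (syllable 4, fi:) is heavy, so it takes stress.
Stress on syllable 4: ko.dri:.lif.ˈfi:.det.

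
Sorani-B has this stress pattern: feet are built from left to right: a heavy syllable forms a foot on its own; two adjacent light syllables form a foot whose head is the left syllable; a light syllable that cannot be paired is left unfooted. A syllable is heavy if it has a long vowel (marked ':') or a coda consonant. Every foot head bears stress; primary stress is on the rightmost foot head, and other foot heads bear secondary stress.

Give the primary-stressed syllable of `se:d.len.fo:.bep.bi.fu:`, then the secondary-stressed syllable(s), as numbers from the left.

Weights: 1 se:d H, 2 len H, 3 fo: H, 4 bep H, 5 bi L, 6 fu: H.
Parse left to right (heavy = foot alone; LL = one foot; stranded L unfooted): (ˈse:d) (ˈlen) (ˈfo:) (ˈbep) bi (ˈfu:).
Foot heads: 1, 2, 3, 4, 6.
Primary stress on the rightmost head = syllable 6.
Secondary stress on 1, 2, 3, 4: ˌse:d.ˌlen.ˌfo:.ˌbep.bi.ˈfu:.

primary 6, secondary 1, 2, 3, 4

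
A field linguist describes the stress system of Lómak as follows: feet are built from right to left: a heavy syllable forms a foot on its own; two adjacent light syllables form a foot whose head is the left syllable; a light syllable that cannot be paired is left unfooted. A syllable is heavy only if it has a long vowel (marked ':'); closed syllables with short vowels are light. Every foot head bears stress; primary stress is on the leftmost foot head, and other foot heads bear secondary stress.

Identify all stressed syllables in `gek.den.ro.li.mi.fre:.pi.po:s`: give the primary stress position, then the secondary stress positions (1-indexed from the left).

Weights: 1 gek L, 2 den L, 3 ro L, 4 li L, 5 mi L, 6 fre: H, 7 pi L, 8 po:s H.
Parse right to left (heavy = foot alone; LL = one foot; stranded L unfooted): gek (ˈden.ro) (ˈli.mi) (ˈfre:) pi (ˈpo:s).
Foot heads: 2, 4, 6, 8.
Primary stress on the leftmost head = syllable 2.
Secondary stress on 4, 6, 8: gek.ˈden.ro.ˌli.mi.ˌfre:.pi.ˌpo:s.

primary 2, secondary 4, 6, 8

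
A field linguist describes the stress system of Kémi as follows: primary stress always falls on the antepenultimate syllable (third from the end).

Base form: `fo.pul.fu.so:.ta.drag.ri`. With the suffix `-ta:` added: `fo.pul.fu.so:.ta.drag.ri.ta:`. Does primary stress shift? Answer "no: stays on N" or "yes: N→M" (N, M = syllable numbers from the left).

yes: 5→6

Base `fo.pul.fu.so:.ta.drag.ri` (7 syllables):
  The word has 7 syllables; the antepenultimate syllable (third from the end) is syllable 5 (ta).
  → primary stress on syllable 5.
Suffixed `fo.pul.fu.so:.ta.drag.ri.ta:` (8 syllables):
  The word has 8 syllables; the antepenultimate syllable (third from the end) is syllable 6 (drag).
  → primary stress on syllable 6.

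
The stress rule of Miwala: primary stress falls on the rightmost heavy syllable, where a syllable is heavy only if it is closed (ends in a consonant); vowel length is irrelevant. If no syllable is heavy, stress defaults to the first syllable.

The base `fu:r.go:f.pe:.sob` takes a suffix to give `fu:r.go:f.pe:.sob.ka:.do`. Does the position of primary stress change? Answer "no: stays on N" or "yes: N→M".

no: stays on 4

Base `fu:r.go:f.pe:.sob` (4 syllables):
  Weights: 1 fu:r H, 2 go:f H, 3 pe: L, 4 sob H.
  Heavy syllables in the domain: 1, 2, 4. The rightmost is syllable 4 (sob).
  → primary stress on syllable 4.
Suffixed `fu:r.go:f.pe:.sob.ka:.do` (6 syllables):
  Weights: 1 fu:r H, 2 go:f H, 3 pe: L, 4 sob H, 5 ka: L, 6 do L.
  Heavy syllables in the domain: 1, 2, 4. The rightmost is syllable 4 (sob).
  → primary stress on syllable 4.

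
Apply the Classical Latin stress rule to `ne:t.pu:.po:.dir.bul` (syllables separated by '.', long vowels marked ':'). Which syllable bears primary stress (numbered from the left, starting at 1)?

4

Classical Latin: stress the penult if heavy (long vowel or closed), else the antepenult.
Weights: 3 po: H, 4 dir H, 5 bul H.
The penult (syllable 4, dir) is heavy, so it takes stress.
Stress on syllable 4: ne:t.pu:.po:.ˈdir.bul.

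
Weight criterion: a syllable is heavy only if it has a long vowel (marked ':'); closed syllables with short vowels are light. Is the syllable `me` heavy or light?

`me`: short vowel, open (no coda). Short vowel → light.

light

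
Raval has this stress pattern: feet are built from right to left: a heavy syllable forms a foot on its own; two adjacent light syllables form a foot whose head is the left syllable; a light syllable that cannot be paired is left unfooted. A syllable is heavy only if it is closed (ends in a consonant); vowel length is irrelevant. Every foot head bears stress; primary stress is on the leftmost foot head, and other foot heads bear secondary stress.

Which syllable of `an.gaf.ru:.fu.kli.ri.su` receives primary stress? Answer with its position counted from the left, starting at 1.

1

Weights: 1 an H, 2 gaf H, 3 ru: L, 4 fu L, 5 kli L, 6 ri L, 7 su L.
Parse right to left (heavy = foot alone; LL = one foot; stranded L unfooted): (ˈan) (ˈgaf) ru: (ˈfu.kli) (ˈri.su).
Foot heads: 1, 2, 4, 6.
Primary stress on the leftmost head = syllable 1.
Primary stress: syllable 1 → ˈan.gaf.ru:.fu.kli.ri.su.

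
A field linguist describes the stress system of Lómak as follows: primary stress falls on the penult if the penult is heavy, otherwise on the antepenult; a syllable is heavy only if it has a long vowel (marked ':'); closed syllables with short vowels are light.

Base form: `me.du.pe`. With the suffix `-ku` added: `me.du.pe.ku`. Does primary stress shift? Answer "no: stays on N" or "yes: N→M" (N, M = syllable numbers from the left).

Base `me.du.pe` (3 syllables):
  Weights: 1 me L, 2 du L, 3 pe L.
  The penult (syllable 2, du) is light, so stress falls on the antepenult (syllable 1, me).
  → primary stress on syllable 1.
Suffixed `me.du.pe.ku` (4 syllables):
  Weights: 2 du L, 3 pe L, 4 ku L.
  The penult (syllable 3, pe) is light, so stress falls on the antepenult (syllable 2, du).
  → primary stress on syllable 2.

yes: 1→2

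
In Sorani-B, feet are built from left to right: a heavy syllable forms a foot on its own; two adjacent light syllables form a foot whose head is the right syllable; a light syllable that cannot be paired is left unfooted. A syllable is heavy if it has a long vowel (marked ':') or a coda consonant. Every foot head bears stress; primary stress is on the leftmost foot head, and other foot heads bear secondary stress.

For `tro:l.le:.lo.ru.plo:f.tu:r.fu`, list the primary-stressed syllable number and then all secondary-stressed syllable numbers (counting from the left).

primary 1, secondary 2, 4, 5, 6

Weights: 1 tro:l H, 2 le: H, 3 lo L, 4 ru L, 5 plo:f H, 6 tu:r H, 7 fu L.
Parse left to right (heavy = foot alone; LL = one foot; stranded L unfooted): (ˈtro:l) (ˈle:) (lo.ˈru) (ˈplo:f) (ˈtu:r) fu.
Foot heads: 1, 2, 4, 5, 6.
Primary stress on the leftmost head = syllable 1.
Secondary stress on 2, 4, 5, 6: ˈtro:l.ˌle:.lo.ˌru.ˌplo:f.ˌtu:r.fu.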